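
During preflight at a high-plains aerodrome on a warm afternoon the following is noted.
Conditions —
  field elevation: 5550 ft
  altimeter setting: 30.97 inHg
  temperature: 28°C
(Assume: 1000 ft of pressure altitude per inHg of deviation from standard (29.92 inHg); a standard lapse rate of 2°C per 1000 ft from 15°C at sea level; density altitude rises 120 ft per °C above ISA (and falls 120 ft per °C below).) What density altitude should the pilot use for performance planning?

Pressure altitude = 5550 + (29.92 − 30.97) × 1000 = 5550 + (-1050) = 4500 ft.
ISA temperature at 4500 ft = 15 − 2 × (4500/1000) = 6°C.
ISA deviation = 28 − 6 = +22°C.
Density altitude = 4500 + 120 × (22) = 7140 ft.

7140 ft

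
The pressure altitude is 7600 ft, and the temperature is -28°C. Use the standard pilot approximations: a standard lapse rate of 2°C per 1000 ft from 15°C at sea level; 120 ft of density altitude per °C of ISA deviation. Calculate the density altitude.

4264 ft

ISA temperature at 7600 ft = 15 − 2 × (7600/1000) = -0.2°C.
ISA deviation = -28 − (-0.2) = -27.8°C.
Density altitude = 7600 + 120 × (-27.8) = 7600 + (-3336) = 4264 ft.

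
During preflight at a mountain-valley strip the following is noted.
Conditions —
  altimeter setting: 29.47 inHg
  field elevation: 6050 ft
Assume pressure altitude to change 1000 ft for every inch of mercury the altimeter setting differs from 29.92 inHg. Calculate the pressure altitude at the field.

6500 ft

Pressure correction = (29.92 − 29.47) × 1000 = +450 ft.
Pressure altitude = 6050 + (+450) = 6500 ft.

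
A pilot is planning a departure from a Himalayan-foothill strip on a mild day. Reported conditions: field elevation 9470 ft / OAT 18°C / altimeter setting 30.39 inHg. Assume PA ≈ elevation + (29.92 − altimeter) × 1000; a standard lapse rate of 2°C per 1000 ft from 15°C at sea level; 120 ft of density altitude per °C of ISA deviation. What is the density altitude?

Pressure altitude = 9470 + (29.92 − 30.39) × 1000 = 9470 + (-470) = 9000 ft.
ISA temperature at 9000 ft = 15 − 2 × (9000/1000) = -3°C.
ISA deviation = 18 − (-3) = +21°C.
Density altitude = 9000 + 120 × (21) = 11520 ft.

11520 ft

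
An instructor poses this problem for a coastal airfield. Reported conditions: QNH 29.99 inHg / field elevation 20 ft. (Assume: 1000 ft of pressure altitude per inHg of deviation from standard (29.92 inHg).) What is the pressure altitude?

-50 ft

Pressure correction = (29.92 − 29.99) × 1000 = -70 ft.
Pressure altitude = 20 + (-70) = -50 ft.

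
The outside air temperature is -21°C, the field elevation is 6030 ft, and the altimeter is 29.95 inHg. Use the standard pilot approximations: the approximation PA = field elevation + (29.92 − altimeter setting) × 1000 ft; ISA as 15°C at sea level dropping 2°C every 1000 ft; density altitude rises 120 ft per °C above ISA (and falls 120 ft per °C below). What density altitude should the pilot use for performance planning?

3120 ft

Pressure altitude = 6030 + (29.92 − 29.95) × 1000 = 6030 + (-30) = 6000 ft.
ISA temperature at 6000 ft = 15 − 2 × (6000/1000) = 3°C.
ISA deviation = -21 − 3 = -24°C.
Density altitude = 6000 + 120 × (-24) = 3120 ft.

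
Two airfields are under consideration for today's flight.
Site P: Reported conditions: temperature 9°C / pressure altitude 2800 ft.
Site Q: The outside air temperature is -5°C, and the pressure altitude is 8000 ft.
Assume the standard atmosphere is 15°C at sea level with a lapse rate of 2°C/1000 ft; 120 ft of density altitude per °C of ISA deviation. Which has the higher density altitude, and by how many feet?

Site Q by 4768 ft

Site P: ISA temp = 9.4°C, deviation -0.4°C, DA = 2800 + 120 × (-0.4) = 2752 ft.
Site Q: ISA temp = -1°C, deviation -4°C, DA = 8000 + 120 × (-4) = 7520 ft.
Site Q is higher by 7520 − 2752 = 4768 ft.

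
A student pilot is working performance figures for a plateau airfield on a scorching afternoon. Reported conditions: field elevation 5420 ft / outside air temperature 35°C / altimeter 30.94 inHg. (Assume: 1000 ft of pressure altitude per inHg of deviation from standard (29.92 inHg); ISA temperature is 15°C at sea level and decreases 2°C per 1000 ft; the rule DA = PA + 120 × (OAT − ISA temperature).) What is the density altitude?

Pressure altitude = 5420 + (29.92 − 30.94) × 1000 = 5420 + (-1020) = 4400 ft.
ISA temperature at 4400 ft = 15 − 2 × (4400/1000) = 6.2°C.
ISA deviation = 35 − 6.2 = +28.8°C.
Density altitude = 4400 + 120 × (28.8) = 7856 ft.

7856 ft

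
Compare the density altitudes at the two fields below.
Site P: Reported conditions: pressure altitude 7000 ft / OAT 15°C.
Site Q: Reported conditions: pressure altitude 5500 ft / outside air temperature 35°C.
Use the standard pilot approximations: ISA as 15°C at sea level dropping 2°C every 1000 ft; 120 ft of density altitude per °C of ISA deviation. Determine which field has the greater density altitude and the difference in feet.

Site P: ISA temp = 1°C, deviation +14°C, DA = 7000 + 120 × 14 = 8680 ft.
Site Q: ISA temp = 4°C, deviation +31°C, DA = 5500 + 120 × 31 = 9220 ft.
Site Q is higher by 9220 − 8680 = 540 ft.

Site Q by 540 ft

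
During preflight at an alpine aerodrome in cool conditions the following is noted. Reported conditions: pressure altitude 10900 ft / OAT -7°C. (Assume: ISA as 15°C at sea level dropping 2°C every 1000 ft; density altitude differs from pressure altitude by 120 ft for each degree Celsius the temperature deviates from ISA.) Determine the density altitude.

ISA temperature at 10900 ft = 15 − 2 × (10900/1000) = -6.8°C.
ISA deviation = -7 − (-6.8) = -0.2°C.
Density altitude = 10900 + 120 × (-0.2) = 10900 + (-24) = 10876 ft.

10876 ft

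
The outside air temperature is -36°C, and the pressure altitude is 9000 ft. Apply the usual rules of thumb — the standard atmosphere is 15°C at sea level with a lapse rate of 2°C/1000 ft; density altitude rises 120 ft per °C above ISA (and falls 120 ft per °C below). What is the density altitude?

ISA temperature at 9000 ft = 15 − 2 × (9000/1000) = -3°C.
ISA deviation = -36 − (-3) = -33°C.
Density altitude = 9000 + 120 × (-33) = 9000 + (-3960) = 5040 ft.

5040 ft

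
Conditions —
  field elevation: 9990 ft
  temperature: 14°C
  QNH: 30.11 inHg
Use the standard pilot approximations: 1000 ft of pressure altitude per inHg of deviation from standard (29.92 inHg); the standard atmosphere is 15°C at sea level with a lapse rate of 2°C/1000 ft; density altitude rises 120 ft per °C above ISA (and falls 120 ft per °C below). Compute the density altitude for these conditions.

Pressure altitude = 9990 + (29.92 − 30.11) × 1000 = 9990 + (-190) = 9800 ft.
ISA temperature at 9800 ft = 15 − 2 × (9800/1000) = -4.6°C.
ISA deviation = 14 − (-4.6) = +18.6°C.
Density altitude = 9800 + 120 × (18.6) = 12032 ft.

12032 ft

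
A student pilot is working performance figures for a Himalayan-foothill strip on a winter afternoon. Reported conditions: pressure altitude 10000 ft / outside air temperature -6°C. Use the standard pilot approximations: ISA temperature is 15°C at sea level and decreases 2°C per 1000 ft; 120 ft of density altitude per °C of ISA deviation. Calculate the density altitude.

9880 ft

ISA temperature at 10000 ft = 15 − 2 × (10000/1000) = -5°C.
ISA deviation = -6 − (-5) = -1°C.
Density altitude = 10000 + 120 × (-1) = 10000 + (-120) = 9880 ft.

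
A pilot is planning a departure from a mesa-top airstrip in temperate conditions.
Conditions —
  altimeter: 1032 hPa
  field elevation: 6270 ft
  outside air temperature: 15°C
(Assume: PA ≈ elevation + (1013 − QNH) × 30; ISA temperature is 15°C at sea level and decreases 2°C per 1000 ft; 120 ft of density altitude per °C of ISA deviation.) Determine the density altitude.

Pressure altitude = 6270 + (1013 − 1032) × 30 = 6270 + (-570) = 5700 ft.
ISA temperature at 5700 ft = 15 − 2 × (5700/1000) = 3.6°C.
ISA deviation = 15 − 3.6 = +11.4°C.
Density altitude = 5700 + 120 × (11.4) = 7068 ft.

7068 ft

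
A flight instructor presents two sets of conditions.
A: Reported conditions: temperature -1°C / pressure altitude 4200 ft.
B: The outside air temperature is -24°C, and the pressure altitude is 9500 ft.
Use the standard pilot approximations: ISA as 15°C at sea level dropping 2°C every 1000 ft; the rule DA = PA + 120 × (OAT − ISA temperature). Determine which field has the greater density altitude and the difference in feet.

A: ISA temp = 6.6°C, deviation -7.6°C, DA = 4200 + 120 × (-7.6) = 3288 ft.
B: ISA temp = -4°C, deviation -20°C, DA = 9500 + 120 × (-20) = 7100 ft.
B is higher by 7100 − 3288 = 3812 ft.

B by 3812 ft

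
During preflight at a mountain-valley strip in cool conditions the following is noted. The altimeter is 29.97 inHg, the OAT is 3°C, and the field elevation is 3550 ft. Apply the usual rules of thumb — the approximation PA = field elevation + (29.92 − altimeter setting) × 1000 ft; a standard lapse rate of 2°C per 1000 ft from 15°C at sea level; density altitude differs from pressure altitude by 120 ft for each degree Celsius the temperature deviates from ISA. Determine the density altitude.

Pressure altitude = 3550 + (29.92 − 29.97) × 1000 = 3550 + (-50) = 3500 ft.
ISA temperature at 3500 ft = 15 − 2 × (3500/1000) = 8°C.
ISA deviation = 3 − 8 = -5°C.
Density altitude = 3500 + 120 × (-5) = 2900 ft.

2900 ft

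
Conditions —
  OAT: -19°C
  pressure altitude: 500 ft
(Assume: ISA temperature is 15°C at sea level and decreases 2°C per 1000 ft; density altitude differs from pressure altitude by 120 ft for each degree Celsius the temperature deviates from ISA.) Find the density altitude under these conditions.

-3460 ft

ISA temperature at 500 ft = 15 − 2 × (500/1000) = 14°C.
ISA deviation = -19 − 14 = -33°C.
Density altitude = 500 + 120 × (-33) = 500 + (-3960) = -3460 ft.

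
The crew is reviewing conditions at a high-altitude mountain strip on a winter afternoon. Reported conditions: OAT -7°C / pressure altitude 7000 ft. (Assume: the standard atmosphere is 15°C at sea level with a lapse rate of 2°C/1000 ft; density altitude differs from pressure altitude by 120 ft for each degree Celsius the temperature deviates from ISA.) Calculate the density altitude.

6040 ft

ISA temperature at 7000 ft = 15 − 2 × (7000/1000) = 1°C.
ISA deviation = -7 − 1 = -8°C.
Density altitude = 7000 + 120 × (-8) = 7000 + (-960) = 6040 ft.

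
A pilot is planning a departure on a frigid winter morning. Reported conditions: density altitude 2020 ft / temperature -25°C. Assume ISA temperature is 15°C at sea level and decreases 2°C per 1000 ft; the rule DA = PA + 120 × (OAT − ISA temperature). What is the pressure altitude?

DA = PA + 120 × (OAT − (15 − 2·PA/1000)) = PA + 120·OAT − 1800 + 0.24·PA = 1.24·PA + 120·OAT − 1800.
So 1.24·PA = 2020 − 120 × (-25) + 1800 = 6820.
PA = 6820 / 1.24 = 5500 ft.

5500 ft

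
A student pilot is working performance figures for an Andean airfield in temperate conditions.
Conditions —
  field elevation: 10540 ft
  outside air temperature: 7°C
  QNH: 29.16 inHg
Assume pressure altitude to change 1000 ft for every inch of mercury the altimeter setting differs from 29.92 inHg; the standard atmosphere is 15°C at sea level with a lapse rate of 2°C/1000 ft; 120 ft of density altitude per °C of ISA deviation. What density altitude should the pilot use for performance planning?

Pressure altitude = 10540 + (29.92 − 29.16) × 1000 = 10540 + (+760) = 11300 ft.
ISA temperature at 11300 ft = 15 − 2 × (11300/1000) = -7.6°C.
ISA deviation = 7 − (-7.6) = +14.6°C.
Density altitude = 11300 + 120 × (14.6) = 13052 ft.

13052 ft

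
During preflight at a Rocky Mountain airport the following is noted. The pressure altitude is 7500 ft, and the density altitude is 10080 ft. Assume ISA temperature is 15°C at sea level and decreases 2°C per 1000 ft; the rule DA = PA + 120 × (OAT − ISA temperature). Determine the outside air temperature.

Density altitude − pressure altitude = 10080 − 7500 = +2580 ft.
At 120 ft/°C that is an ISA deviation of 2580/120 = +21.5°C.
ISA temperature at 7500 ft = 15 − 2 × (7500/1000) = 0°C.
OAT = ISA + deviation = 0 + (+21.5) = 21.5°C.

21.5°C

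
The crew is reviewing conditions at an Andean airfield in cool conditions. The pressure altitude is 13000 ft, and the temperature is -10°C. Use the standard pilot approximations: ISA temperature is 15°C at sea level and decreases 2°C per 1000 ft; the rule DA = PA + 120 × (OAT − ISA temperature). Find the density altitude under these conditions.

ISA temperature at 13000 ft = 15 − 2 × (13000/1000) = -11°C.
ISA deviation = -10 − (-11) = +1°C.
Density altitude = 13000 + 120 × (1) = 13000 + (+120) = 13120 ft.

13120 ft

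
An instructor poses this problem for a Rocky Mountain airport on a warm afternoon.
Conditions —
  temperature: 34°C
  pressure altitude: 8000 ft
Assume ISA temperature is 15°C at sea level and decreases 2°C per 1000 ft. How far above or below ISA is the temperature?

ISA temperature at 8000 ft = 15 − 2 × (8000/1000) = -1°C.
Deviation = OAT − ISA = 34 − (-1) = +35°C.

ISA+35°C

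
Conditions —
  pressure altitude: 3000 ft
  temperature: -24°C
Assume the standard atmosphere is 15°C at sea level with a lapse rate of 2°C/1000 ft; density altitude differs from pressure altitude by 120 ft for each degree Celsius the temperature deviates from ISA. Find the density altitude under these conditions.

ISA temperature at 3000 ft = 15 − 2 × (3000/1000) = 9°C.
ISA deviation = -24 − 9 = -33°C.
Density altitude = 3000 + 120 × (-33) = 3000 + (-3960) = -960 ft.

-960 ft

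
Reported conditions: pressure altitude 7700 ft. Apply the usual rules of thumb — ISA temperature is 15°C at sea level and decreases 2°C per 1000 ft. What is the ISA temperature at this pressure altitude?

ISA temperature = 15 − 2 × (7700/1000) = 15 − 15.4 = -0.4°C.

-0.4°C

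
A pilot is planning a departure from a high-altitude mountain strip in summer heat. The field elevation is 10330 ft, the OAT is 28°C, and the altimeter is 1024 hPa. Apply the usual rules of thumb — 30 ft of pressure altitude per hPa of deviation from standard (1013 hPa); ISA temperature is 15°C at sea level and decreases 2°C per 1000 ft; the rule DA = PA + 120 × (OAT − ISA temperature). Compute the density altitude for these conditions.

13960 ft

Pressure altitude = 10330 + (1013 − 1024) × 30 = 10330 + (-330) = 10000 ft.
ISA temperature at 10000 ft = 15 − 2 × (10000/1000) = -5°C.
ISA deviation = 28 − (-5) = +33°C.
Density altitude = 10000 + 120 × (33) = 13960 ft.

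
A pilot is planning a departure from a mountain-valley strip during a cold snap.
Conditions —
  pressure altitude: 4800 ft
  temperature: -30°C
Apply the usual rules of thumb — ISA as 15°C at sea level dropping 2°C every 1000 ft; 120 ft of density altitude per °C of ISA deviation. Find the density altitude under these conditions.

552 ft

ISA temperature at 4800 ft = 15 − 2 × (4800/1000) = 5.4°C.
ISA deviation = -30 − 5.4 = -35.4°C.
Density altitude = 4800 + 120 × (-35.4) = 4800 + (-4248) = 552 ft.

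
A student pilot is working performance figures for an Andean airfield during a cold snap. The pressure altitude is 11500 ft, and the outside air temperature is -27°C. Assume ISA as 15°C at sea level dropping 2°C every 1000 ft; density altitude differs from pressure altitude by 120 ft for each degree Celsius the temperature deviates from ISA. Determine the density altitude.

9220 ft

ISA temperature at 11500 ft = 15 − 2 × (11500/1000) = -8°C.
ISA deviation = -27 − (-8) = -19°C.
Density altitude = 11500 + 120 × (-19) = 11500 + (-2280) = 9220 ft.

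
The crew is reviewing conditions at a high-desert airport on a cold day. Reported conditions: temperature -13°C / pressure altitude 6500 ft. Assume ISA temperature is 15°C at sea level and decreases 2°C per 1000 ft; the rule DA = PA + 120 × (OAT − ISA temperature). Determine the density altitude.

4700 ft

ISA temperature at 6500 ft = 15 − 2 × (6500/1000) = 2°C.
ISA deviation = -13 − 2 = -15°C.
Density altitude = 6500 + 120 × (-15) = 6500 + (-1800) = 4700 ft.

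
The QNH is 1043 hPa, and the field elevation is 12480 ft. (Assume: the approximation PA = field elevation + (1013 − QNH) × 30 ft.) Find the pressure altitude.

Pressure correction = (1013 − 1043) × 30 = -900 ft.
Pressure altitude = 12480 + (-900) = 11580 ft.

11580 ft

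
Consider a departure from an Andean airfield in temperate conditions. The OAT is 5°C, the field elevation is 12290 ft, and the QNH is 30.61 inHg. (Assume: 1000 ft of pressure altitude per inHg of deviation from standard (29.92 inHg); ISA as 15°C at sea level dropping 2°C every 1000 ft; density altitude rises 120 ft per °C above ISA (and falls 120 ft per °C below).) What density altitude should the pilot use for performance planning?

13184 ft

Pressure altitude = 12290 + (29.92 − 30.61) × 1000 = 12290 + (-690) = 11600 ft.
ISA temperature at 11600 ft = 15 − 2 × (11600/1000) = -8.2°C.
ISA deviation = 5 − (-8.2) = +13.2°C.
Density altitude = 11600 + 120 × (13.2) = 13184 ft.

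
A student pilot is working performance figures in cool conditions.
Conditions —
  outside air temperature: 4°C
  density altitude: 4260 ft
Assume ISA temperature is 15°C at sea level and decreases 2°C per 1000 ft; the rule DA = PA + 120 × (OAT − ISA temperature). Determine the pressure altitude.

DA = PA + 120 × (OAT − (15 − 2·PA/1000)) = PA + 120·OAT − 1800 + 0.24·PA = 1.24·PA + 120·OAT − 1800.
So 1.24·PA = 4260 − 120 × 4 + 1800 = 5580.
PA = 5580 / 1.24 = 4500 ft.

4500 ft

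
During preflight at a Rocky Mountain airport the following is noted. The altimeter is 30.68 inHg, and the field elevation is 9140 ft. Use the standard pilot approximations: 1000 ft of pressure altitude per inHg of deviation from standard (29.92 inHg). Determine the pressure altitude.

Pressure correction = (29.92 − 30.68) × 1000 = -760 ft.
Pressure altitude = 9140 + (-760) = 8380 ft.

8380 ft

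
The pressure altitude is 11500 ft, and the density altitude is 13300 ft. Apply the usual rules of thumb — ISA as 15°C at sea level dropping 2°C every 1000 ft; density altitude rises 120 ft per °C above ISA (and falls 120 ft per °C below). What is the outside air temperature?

7°C

Density altitude − pressure altitude = 13300 − 11500 = +1800 ft.
At 120 ft/°C that is an ISA deviation of 1800/120 = +15°C.
ISA temperature at 11500 ft = 15 − 2 × (11500/1000) = -8°C.
OAT = ISA + deviation = -8 + (+15) = 7°C.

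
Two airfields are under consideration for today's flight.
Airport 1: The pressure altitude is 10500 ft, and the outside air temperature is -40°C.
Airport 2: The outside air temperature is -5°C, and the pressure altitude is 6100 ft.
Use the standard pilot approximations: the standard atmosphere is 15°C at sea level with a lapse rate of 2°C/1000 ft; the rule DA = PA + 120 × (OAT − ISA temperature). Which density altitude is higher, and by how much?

Airport 1 by 1256 ft

Airport 1: ISA temp = -6°C, deviation -34°C, DA = 10500 + 120 × (-34) = 6420 ft.
Airport 2: ISA temp = 2.8°C, deviation -7.8°C, DA = 6100 + 120 × (-7.8) = 5164 ft.
Airport 1 is higher by 6420 − 5164 = 1256 ft.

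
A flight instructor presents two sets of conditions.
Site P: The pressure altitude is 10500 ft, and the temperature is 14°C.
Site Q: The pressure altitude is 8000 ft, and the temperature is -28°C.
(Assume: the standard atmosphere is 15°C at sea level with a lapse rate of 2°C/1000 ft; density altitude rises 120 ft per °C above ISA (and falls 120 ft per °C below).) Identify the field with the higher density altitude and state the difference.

Site P by 8140 ft

Site P: ISA temp = -6°C, deviation +20°C, DA = 10500 + 120 × 20 = 12900 ft.
Site Q: ISA temp = -1°C, deviation -27°C, DA = 8000 + 120 × (-27) = 4760 ft.
Site P is higher by 12900 − 4760 = 8140 ft.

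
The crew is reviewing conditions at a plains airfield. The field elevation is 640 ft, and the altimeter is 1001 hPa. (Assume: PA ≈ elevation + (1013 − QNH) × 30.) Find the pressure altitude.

Pressure correction = (1013 − 1001) × 30 = +360 ft.
Pressure altitude = 640 + (+360) = 1000 ft.

1000 ft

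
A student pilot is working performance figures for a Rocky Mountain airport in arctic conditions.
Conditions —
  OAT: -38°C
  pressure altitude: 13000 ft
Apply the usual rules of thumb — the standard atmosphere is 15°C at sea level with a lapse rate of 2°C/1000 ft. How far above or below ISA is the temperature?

ISA-27°C

ISA temperature at 13000 ft = 15 − 2 × (13000/1000) = -11°C.
Deviation = OAT − ISA = -38 − (-11) = -27°C.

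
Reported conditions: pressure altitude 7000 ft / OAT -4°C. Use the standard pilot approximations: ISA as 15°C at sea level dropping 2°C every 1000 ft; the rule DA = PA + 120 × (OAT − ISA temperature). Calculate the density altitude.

ISA temperature at 7000 ft = 15 − 2 × (7000/1000) = 1°C.
ISA deviation = -4 − 1 = -5°C.
Density altitude = 7000 + 120 × (-5) = 7000 + (-600) = 6400 ft.

6400 ft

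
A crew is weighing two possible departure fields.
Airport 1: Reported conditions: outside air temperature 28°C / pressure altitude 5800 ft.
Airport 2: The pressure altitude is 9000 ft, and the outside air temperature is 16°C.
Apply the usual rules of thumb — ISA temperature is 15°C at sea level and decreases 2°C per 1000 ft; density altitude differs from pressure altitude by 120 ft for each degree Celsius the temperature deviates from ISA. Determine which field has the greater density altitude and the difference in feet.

Airport 1: ISA temp = 3.4°C, deviation +24.6°C, DA = 5800 + 120 × 24.6 = 8752 ft.
Airport 2: ISA temp = -3°C, deviation +19°C, DA = 9000 + 120 × 19 = 11280 ft.
Airport 2 is higher by 11280 − 8752 = 2528 ft.

Airport 2 by 2528 ft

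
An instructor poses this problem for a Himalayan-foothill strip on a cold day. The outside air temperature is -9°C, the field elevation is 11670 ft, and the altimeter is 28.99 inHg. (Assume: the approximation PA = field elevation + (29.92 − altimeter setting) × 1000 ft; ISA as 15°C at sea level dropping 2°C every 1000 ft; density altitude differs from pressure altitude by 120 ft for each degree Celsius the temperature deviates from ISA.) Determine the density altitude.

Pressure altitude = 11670 + (29.92 − 28.99) × 1000 = 11670 + (+930) = 12600 ft.
ISA temperature at 12600 ft = 15 − 2 × (12600/1000) = -10.2°C.
ISA deviation = -9 − (-10.2) = +1.2°C.
Density altitude = 12600 + 120 × (1.2) = 12744 ft.

12744 ft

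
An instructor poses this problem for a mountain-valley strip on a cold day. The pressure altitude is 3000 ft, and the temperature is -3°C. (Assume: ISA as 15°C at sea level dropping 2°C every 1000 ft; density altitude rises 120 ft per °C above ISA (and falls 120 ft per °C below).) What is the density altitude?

1560 ft

ISA temperature at 3000 ft = 15 − 2 × (3000/1000) = 9°C.
ISA deviation = -3 − 9 = -12°C.
Density altitude = 3000 + 120 × (-12) = 3000 + (-1440) = 1560 ft.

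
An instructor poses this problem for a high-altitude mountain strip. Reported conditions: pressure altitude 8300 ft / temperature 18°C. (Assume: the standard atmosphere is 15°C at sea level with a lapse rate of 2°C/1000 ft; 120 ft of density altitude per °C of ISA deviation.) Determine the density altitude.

ISA temperature at 8300 ft = 15 − 2 × (8300/1000) = -1.6°C.
ISA deviation = 18 − (-1.6) = +19.6°C.
Density altitude = 8300 + 120 × (19.6) = 8300 + (+2352) = 10652 ft.

10652 ft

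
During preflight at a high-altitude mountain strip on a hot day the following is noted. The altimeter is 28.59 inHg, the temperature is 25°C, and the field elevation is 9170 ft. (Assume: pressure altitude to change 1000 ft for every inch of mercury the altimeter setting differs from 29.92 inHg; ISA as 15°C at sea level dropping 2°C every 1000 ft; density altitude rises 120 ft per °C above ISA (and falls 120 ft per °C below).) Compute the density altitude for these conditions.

14220 ft

Pressure altitude = 9170 + (29.92 − 28.59) × 1000 = 9170 + (+1330) = 10500 ft.
ISA temperature at 10500 ft = 15 − 2 × (10500/1000) = -6°C.
ISA deviation = 25 − (-6) = +31°C.
Density altitude = 10500 + 120 × (31) = 14220 ft.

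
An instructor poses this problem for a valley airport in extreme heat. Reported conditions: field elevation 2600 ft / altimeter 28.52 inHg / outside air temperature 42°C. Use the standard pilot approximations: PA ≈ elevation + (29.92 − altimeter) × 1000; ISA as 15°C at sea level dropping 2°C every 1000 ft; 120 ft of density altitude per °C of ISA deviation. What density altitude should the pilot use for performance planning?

Pressure altitude = 2600 + (29.92 − 28.52) × 1000 = 2600 + (+1400) = 4000 ft.
ISA temperature at 4000 ft = 15 − 2 × (4000/1000) = 7°C.
ISA deviation = 42 − 7 = +35°C.
Density altitude = 4000 + 120 × (35) = 8200 ft.

8200 ft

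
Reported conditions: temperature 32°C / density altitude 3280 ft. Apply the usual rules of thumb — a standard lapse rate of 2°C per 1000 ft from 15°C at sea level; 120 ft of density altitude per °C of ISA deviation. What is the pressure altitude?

DA = PA + 120 × (OAT − (15 − 2·PA/1000)) = PA + 120·OAT − 1800 + 0.24·PA = 1.24·PA + 120·OAT − 1800.
So 1.24·PA = 3280 − 120 × 32 + 1800 = 1240.
PA = 1240 / 1.24 = 1000 ft.

1000 ft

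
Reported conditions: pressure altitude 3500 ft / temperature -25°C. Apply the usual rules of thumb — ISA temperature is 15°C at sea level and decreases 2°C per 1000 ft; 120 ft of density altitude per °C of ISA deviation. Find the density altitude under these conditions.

ISA temperature at 3500 ft = 15 − 2 × (3500/1000) = 8°C.
ISA deviation = -25 − 8 = -33°C.
Density altitude = 3500 + 120 × (-33) = 3500 + (-3960) = -460 ft.

-460 ft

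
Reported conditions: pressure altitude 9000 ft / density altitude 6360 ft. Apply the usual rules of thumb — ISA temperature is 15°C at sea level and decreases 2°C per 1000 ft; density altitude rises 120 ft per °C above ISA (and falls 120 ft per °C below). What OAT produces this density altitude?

-25°C

Density altitude − pressure altitude = 6360 − 9000 = -2640 ft.
At 120 ft/°C that is an ISA deviation of -2640/120 = -22°C.
ISA temperature at 9000 ft = 15 − 2 × (9000/1000) = -3°C.
OAT = ISA + deviation = -3 + (-22) = -25°C.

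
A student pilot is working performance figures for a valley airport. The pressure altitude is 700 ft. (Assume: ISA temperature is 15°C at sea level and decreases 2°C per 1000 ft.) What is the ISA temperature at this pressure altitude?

13.6°C

ISA temperature = 15 − 2 × (700/1000) = 15 − 1.4 = 13.6°C.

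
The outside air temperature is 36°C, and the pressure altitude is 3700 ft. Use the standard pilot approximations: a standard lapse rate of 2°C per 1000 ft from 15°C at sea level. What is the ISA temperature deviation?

ISA+28.4°C

ISA temperature at 3700 ft = 15 − 2 × (3700/1000) = 7.6°C.
Deviation = OAT − ISA = 36 − 7.6 = +28.4°C.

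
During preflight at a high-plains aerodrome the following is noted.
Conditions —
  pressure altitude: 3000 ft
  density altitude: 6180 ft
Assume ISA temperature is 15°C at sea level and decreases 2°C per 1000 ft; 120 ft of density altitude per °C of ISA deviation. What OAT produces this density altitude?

35.5°C

Density altitude − pressure altitude = 6180 − 3000 = +3180 ft.
At 120 ft/°C that is an ISA deviation of 3180/120 = +26.5°C.
ISA temperature at 3000 ft = 15 − 2 × (3000/1000) = 9°C.
OAT = ISA + deviation = 9 + (+26.5) = 35.5°C.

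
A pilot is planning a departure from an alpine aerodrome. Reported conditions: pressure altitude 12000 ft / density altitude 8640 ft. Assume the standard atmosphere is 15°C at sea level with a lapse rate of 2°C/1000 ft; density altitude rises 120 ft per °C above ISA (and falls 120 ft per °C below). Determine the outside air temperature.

Density altitude − pressure altitude = 8640 − 12000 = -3360 ft.
At 120 ft/°C that is an ISA deviation of -3360/120 = -28°C.
ISA temperature at 12000 ft = 15 − 2 × (12000/1000) = -9°C.
OAT = ISA + deviation = -9 + (-28) = -37°C.

-37°C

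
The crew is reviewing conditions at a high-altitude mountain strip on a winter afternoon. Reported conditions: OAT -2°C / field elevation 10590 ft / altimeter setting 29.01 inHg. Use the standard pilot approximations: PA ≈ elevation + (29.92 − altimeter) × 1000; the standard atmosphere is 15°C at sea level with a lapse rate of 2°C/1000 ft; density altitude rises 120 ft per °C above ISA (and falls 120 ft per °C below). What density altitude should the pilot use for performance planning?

12220 ft

Pressure altitude = 10590 + (29.92 − 29.01) × 1000 = 10590 + (+910) = 11500 ft.
ISA temperature at 11500 ft = 15 − 2 × (11500/1000) = -8°C.
ISA deviation = -2 − (-8) = +6°C.
Density altitude = 11500 + 120 × (6) = 12220 ft.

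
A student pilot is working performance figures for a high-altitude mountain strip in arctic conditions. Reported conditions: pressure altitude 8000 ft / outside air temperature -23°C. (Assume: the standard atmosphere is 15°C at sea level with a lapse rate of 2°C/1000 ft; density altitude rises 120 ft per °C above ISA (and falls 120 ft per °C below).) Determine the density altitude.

5360 ft

ISA temperature at 8000 ft = 15 − 2 × (8000/1000) = -1°C.
ISA deviation = -23 − (-1) = -22°C.
Density altitude = 8000 + 120 × (-22) = 8000 + (-2640) = 5360 ft.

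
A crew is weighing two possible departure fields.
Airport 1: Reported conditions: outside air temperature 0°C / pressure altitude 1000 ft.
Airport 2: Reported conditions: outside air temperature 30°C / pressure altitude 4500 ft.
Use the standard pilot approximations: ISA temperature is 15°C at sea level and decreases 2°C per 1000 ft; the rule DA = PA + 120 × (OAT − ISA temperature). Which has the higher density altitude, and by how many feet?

Airport 1: ISA temp = 13°C, deviation -13°C, DA = 1000 + 120 × (-13) = -560 ft.
Airport 2: ISA temp = 6°C, deviation +24°C, DA = 4500 + 120 × 24 = 7380 ft.
Airport 2 is higher by 7380 − (-560) = 7940 ft.

Airport 2 by 7940 ft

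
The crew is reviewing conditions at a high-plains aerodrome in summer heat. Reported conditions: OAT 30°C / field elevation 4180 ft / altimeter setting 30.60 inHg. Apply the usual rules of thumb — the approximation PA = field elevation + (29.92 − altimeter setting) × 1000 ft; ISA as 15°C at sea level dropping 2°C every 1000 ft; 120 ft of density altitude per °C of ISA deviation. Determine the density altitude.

Pressure altitude = 4180 + (29.92 − 30.60) × 1000 = 4180 + (-680) = 3500 ft.
ISA temperature at 3500 ft = 15 − 2 × (3500/1000) = 8°C.
ISA deviation = 30 − 8 = +22°C.
Density altitude = 3500 + 120 × (22) = 6140 ft.

6140 ft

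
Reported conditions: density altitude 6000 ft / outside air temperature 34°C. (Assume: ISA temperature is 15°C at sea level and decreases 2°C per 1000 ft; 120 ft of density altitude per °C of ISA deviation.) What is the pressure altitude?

DA = PA + 120 × (OAT − (15 − 2·PA/1000)) = PA + 120·OAT − 1800 + 0.24·PA = 1.24·PA + 120·OAT − 1800.
So 1.24·PA = 6000 − 120 × 34 + 1800 = 3720.
PA = 3720 / 1.24 = 3000 ft.

3000 ft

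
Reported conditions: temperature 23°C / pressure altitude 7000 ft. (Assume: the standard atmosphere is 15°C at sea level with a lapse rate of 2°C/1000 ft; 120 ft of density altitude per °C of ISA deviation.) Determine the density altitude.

ISA temperature at 7000 ft = 15 − 2 × (7000/1000) = 1°C.
ISA deviation = 23 − 1 = +22°C.
Density altitude = 7000 + 120 × (22) = 7000 + (+2640) = 9640 ft.

9640 ft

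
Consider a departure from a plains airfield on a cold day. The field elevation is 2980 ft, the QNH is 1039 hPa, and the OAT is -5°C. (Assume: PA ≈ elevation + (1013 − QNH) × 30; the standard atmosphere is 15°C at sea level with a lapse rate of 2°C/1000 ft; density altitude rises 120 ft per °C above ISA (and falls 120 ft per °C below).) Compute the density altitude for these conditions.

328 ft

Pressure altitude = 2980 + (1013 − 1039) × 30 = 2980 + (-780) = 2200 ft.
ISA temperature at 2200 ft = 15 − 2 × (2200/1000) = 10.6°C.
ISA deviation = -5 − 10.6 = -15.6°C.
Density altitude = 2200 + 120 × (-15.6) = 328 ft.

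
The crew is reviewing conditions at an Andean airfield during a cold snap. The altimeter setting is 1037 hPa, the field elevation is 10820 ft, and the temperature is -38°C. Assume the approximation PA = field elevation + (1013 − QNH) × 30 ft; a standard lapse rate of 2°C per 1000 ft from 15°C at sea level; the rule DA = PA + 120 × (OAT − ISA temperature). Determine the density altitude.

Pressure altitude = 10820 + (1013 − 1037) × 30 = 10820 + (-720) = 10100 ft.
ISA temperature at 10100 ft = 15 − 2 × (10100/1000) = -5.2°C.
ISA deviation = -38 − (-5.2) = -32.8°C.
Density altitude = 10100 + 120 × (-32.8) = 6164 ft.

6164 ft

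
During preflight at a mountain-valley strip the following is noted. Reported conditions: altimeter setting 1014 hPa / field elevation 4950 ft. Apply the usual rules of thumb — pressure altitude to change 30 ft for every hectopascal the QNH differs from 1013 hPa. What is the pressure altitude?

Pressure correction = (1013 − 1014) × 30 = -30 ft.
Pressure altitude = 4950 + (-30) = 4920 ft.

4920 ft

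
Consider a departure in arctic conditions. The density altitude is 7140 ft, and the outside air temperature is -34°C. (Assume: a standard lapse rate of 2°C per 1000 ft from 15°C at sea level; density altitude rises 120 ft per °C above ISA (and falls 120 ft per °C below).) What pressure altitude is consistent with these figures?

DA = PA + 120 × (OAT − (15 − 2·PA/1000)) = PA + 120·OAT − 1800 + 0.24·PA = 1.24·PA + 120·OAT − 1800.
So 1.24·PA = 7140 − 120 × (-34) + 1800 = 13020.
PA = 13020 / 1.24 = 10500 ft.

10500 ft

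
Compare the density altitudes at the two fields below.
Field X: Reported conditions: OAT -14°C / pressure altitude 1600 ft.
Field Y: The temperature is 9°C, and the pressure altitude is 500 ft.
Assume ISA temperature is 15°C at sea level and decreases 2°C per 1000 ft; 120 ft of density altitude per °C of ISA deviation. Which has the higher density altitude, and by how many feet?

Field Y by 1396 ft

Field X: ISA temp = 11.8°C, deviation -25.8°C, DA = 1600 + 120 × (-25.8) = -1496 ft.
Field Y: ISA temp = 14°C, deviation -5°C, DA = 500 + 120 × (-5) = -100 ft.
Field Y is higher by -100 − (-1496) = 1396 ft.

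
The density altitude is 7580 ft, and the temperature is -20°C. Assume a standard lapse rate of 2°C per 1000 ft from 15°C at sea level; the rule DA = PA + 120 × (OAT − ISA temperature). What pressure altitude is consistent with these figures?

DA = PA + 120 × (OAT − (15 − 2·PA/1000)) = PA + 120·OAT − 1800 + 0.24·PA = 1.24·PA + 120·OAT − 1800.
So 1.24·PA = 7580 − 120 × (-20) + 1800 = 11780.
PA = 11780 / 1.24 = 9500 ft.

9500 ft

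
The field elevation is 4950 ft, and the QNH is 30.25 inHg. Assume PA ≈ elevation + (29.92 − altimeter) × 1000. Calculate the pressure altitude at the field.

4620 ft

Pressure correction = (29.92 − 30.25) × 1000 = -330 ft.
Pressure altitude = 4950 + (-330) = 4620 ft.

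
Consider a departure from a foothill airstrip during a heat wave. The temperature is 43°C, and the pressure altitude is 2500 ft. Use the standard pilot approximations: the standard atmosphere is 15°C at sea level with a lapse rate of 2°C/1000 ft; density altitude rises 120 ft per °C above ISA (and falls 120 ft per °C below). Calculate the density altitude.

6460 ft

ISA temperature at 2500 ft = 15 − 2 × (2500/1000) = 10°C.
ISA deviation = 43 − 10 = +33°C.
Density altitude = 2500 + 120 × (33) = 2500 + (+3960) = 6460 ft.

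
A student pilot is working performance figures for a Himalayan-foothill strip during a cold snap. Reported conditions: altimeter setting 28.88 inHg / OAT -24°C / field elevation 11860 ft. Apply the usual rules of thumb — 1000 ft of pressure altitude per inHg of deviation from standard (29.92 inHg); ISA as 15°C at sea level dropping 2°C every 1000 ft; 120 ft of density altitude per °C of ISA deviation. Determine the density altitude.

Pressure altitude = 11860 + (29.92 − 28.88) × 1000 = 11860 + (+1040) = 12900 ft.
ISA temperature at 12900 ft = 15 − 2 × (12900/1000) = -10.8°C.
ISA deviation = -24 − (-10.8) = -13.2°C.
Density altitude = 12900 + 120 × (-13.2) = 11316 ft.

11316 ft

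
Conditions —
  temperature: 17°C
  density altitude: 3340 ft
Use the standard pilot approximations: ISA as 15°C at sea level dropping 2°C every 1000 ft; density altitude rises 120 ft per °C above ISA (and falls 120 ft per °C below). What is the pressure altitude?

2500 ft

DA = PA + 120 × (OAT − (15 − 2·PA/1000)) = PA + 120·OAT − 1800 + 0.24·PA = 1.24·PA + 120·OAT − 1800.
So 1.24·PA = 3340 − 120 × 17 + 1800 = 3100.
PA = 3100 / 1.24 = 2500 ft.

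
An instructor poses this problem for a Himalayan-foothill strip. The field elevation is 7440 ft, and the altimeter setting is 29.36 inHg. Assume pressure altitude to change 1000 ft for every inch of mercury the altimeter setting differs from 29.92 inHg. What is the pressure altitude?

8000 ft

Pressure correction = (29.92 − 29.36) × 1000 = +560 ft.
Pressure altitude = 7440 + (+560) = 8000 ft.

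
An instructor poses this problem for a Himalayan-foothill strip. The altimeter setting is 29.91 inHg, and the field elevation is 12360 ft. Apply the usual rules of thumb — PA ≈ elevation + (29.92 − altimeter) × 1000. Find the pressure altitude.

Pressure correction = (29.92 − 29.91) × 1000 = +10 ft.
Pressure altitude = 12360 + (+10) = 12370 ft.

12370 ft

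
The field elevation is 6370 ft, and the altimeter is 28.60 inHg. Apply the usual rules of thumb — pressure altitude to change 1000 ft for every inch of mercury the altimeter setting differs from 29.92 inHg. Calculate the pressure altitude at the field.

7690 ft

Pressure correction = (29.92 − 28.60) × 1000 = +1320 ft.
Pressure altitude = 6370 + (+1320) = 7690 ft.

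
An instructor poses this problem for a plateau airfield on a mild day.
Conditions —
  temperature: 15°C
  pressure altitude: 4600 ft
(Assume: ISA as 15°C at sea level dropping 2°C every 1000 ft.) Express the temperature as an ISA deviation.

ISA+9.2°C

ISA temperature at 4600 ft = 15 − 2 × (4600/1000) = 5.8°C.
Deviation = OAT − ISA = 15 − 5.8 = +9.2°C.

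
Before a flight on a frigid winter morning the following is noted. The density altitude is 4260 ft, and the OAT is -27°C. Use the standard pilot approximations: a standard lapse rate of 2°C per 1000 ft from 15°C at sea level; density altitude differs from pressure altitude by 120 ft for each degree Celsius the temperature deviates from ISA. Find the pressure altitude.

7500 ft

DA = PA + 120 × (OAT − (15 − 2·PA/1000)) = PA + 120·OAT − 1800 + 0.24·PA = 1.24·PA + 120·OAT − 1800.
So 1.24·PA = 4260 − 120 × (-27) + 1800 = 9300.
PA = 9300 / 1.24 = 7500 ft.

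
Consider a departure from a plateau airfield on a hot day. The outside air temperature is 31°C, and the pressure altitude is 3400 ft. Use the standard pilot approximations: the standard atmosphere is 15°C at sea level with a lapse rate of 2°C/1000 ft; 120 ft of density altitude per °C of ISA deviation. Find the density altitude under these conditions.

6136 ft

ISA temperature at 3400 ft = 15 − 2 × (3400/1000) = 8.2°C.
ISA deviation = 31 − 8.2 = +22.8°C.
Density altitude = 3400 + 120 × (22.8) = 3400 + (+2736) = 6136 ft.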